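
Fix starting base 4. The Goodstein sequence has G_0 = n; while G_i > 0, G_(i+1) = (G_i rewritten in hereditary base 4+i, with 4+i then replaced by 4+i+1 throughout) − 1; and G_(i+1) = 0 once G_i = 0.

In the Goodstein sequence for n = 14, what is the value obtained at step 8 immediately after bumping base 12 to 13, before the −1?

27

i=0: 14 = 3·4 + 2 (b=4); 4→5: 3·5 + 2 = 17; 17−1 = 16
i=1: 16 = 3·5 + 1 (b=5); 5→6: 3·6 + 1 = 19; 19−1 = 18
i=2: 18 = 3·6 (b=6); 6→7: 3·7 = 21; 21−1 = 20
i=3: 20 = 2·7 + 6 (b=7); 7→8: 2·8 + 6 = 22; 22−1 = 21
i=4: 21 = 2·8 + 5 (b=8); 8→9: 2·9 + 5 = 23; 23−1 = 22
i=5: 22 = 2·9 + 4 (b=9); 9→10: 2·10 + 4 = 24; 24−1 = 23
i=6: 23 = 2·10 + 3 (b=10); 10→11: 2·11 + 3 = 25; 25−1 = 24
i=7: 24 = 2·11 + 2 (b=11); 11→12: 2·12 + 2 = 26; 26−1 = 25
i=8: 25 = 2·12 + 1 (b=12); 12→13: 2·13 + 1 = 27; 27−1 = 26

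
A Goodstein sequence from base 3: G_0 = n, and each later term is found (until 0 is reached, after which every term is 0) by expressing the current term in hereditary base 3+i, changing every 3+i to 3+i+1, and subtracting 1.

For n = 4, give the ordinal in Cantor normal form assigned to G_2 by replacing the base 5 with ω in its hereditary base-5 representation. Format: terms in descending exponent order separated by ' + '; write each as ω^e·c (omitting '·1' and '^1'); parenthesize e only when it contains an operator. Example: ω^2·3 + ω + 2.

base 3: 4 = 3 + 1; at 4: 4 + 1 = 5; next = 4
base 4: 4 = 4; at 5: 5 = 5; next = 4
base 5: 4 = 4; at 6: 4 = 4; next = 3

4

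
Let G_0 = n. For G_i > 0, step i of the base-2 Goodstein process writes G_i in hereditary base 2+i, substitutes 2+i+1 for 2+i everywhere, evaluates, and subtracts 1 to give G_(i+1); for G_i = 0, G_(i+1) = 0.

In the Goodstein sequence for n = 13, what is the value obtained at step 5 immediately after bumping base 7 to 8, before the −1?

134219480

(0) 13|_2 = 2^(2 + 1) + 2^2 + 1 ↦ 3^(3 + 1) + 3^3 + 1|_3 = 109 ⇒ 108
(1) 108|_3 = 3^(3 + 1) + 3^3 ↦ 4^(4 + 1) + 4^4|_4 = 1280 ⇒ 1279
(2) 1279|_4 = 4^(4 + 1) + 3·4^3 + 3·4^2 + 3·4 + 3 ↦ 5^(5 + 1) + 3·5^3 + 3·5^2 + 3·5 + 3|_5 = 16093 ⇒ 16092
(3) 16092|_5 = 5^(5 + 1) + 3·5^3 + 3·5^2 + 3·5 + 2 ↦ 6^(6 + 1) + 3·6^3 + 3·6^2 + 3·6 + 2|_6 = 280712 ⇒ 280711
(4) 280711|_6 = 6^(6 + 1) + 3·6^3 + 3·6^2 + 3·6 + 1 ↦ 7^(7 + 1) + 3·7^3 + 3·7^2 + 3·7 + 1|_7 = 5765999 ⇒ 5765998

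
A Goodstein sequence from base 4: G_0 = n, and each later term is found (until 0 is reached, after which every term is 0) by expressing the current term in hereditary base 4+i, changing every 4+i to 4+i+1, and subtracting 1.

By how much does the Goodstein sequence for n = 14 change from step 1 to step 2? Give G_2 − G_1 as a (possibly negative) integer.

2

base 4: 14 = 3·4 + 2; at 5: 3·5 + 2 = 17; next = 16
base 5: 16 = 3·5 + 1; at 6: 3·6 + 1 = 19; next = 18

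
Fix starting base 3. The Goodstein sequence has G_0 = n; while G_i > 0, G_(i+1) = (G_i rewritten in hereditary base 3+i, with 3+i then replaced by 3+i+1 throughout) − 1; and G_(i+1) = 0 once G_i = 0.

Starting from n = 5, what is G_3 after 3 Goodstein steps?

5

5 —HB3→ 3 + 2 —bump→ 4 + 2 = 6 —(−1)→ 5
5 —HB4→ 4 + 1 —bump→ 5 + 1 = 6 —(−1)→ 5
5 —HB5→ 5 —bump→ 6 = 6 —(−1)→ 5
5 —HB6→ 5 —bump→ 5 = 5 —(−1)→ 4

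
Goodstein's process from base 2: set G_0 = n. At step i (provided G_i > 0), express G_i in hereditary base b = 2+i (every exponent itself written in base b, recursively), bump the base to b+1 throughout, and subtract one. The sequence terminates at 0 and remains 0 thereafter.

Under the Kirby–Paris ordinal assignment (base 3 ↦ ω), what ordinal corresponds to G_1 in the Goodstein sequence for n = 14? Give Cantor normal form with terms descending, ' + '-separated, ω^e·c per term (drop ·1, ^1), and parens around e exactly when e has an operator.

base 2: 14 = 2^(2 + 1) + 2^2 + 2; at 3: 3^(3 + 1) + 3^3 + 3 = 111; next = 110
base 3: 110 = 3^(3 + 1) + 3^3 + 2; at 4: 4^(4 + 1) + 4^4 + 2 = 1282; next = 1281

ω^(ω + 1) + ω^ω + 2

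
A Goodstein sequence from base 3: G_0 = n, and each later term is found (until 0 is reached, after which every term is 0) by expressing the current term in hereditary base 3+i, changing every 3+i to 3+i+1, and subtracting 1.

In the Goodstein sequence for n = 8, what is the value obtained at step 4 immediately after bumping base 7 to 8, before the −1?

12

step 0: 8 = 2·3 + 2; sub 4 for 3: 2·4 + 2; = 10; G_1 = 10−1 = 9
step 1: 9 = 2·4 + 1; sub 5 for 4: 2·5 + 1; = 11; G_2 = 11−1 = 10
step 2: 10 = 2·5; sub 6 for 5: 2·6; = 12; G_3 = 12−1 = 11
step 3: 11 = 6 + 5; sub 7 for 6: 7 + 5; = 12; G_4 = 12−1 = 11
step 4: 11 = 7 + 4; sub 8 for 7: 8 + 4; = 12; G_5 = 12−1 = 11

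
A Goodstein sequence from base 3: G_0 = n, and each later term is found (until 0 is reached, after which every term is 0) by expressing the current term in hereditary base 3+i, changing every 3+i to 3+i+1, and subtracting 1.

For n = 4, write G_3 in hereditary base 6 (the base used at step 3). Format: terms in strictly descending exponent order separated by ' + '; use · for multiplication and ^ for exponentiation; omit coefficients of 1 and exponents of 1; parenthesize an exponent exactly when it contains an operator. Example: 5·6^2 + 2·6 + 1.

4 —HB3→ 3 + 1 —bump→ 4 + 1 = 5 —(−1)→ 4
4 —HB4→ 4 —bump→ 5 = 5 —(−1)→ 4
4 —HB5→ 4 —bump→ 4 = 4 —(−1)→ 3
3 —HB6→ 3 —bump→ 3 = 3 —(−1)→ 2

3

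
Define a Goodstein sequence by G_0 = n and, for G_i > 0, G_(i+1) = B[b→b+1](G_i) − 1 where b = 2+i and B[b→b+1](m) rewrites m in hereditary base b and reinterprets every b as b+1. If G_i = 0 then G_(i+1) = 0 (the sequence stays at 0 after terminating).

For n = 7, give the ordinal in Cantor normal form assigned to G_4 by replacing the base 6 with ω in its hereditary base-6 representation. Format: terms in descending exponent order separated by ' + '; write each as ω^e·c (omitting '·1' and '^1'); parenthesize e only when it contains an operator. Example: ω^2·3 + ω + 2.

ω^ω + 1

[0] 7 ≡ 2^2 + 2 + 1 (base 2). Lift 3: 31. −1: 30.
[1] 30 ≡ 3^3 + 3 (base 3). Lift 4: 260. −1: 259.
[2] 259 ≡ 4^4 + 3 (base 4). Lift 5: 3128. −1: 3127.
[3] 3127 ≡ 5^5 + 2 (base 5). Lift 6: 46658. −1: 46657.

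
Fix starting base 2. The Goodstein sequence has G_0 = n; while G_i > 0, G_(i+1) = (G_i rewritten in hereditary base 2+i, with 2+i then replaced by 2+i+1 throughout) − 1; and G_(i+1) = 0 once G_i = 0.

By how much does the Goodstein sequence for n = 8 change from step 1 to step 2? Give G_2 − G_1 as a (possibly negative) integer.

step 0: 8 = 2^(2 + 1); sub 3 for 2: 3^(3 + 1); = 81; G_1 = 81−1 = 80
step 1: 80 = 2·3^3 + 2·3^2 + 2·3 + 2; sub 4 for 3: 2·4^4 + 2·4^2 + 2·4 + 2; = 554; G_2 = 554−1 = 553

473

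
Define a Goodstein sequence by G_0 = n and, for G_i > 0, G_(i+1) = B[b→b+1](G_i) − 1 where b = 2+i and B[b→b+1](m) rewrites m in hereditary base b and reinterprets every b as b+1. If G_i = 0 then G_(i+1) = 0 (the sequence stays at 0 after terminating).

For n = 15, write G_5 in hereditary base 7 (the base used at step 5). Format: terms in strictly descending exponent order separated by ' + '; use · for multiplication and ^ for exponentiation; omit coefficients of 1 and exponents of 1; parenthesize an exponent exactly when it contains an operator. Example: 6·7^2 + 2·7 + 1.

7^(7 + 1) + 7^7

step 0: 15 = 2^(2 + 1) + 2^2 + 2 + 1; sub 3 for 2: 3^(3 + 1) + 3^3 + 3 + 1; = 112; G_1 = 112−1 = 111
step 1: 111 = 3^(3 + 1) + 3^3 + 3; sub 4 for 3: 4^(4 + 1) + 4^4 + 4; = 1284; G_2 = 1284−1 = 1283
step 2: 1283 = 4^(4 + 1) + 4^4 + 3; sub 5 for 4: 5^(5 + 1) + 5^5 + 3; = 18753; G_3 = 18753−1 = 18752
step 3: 18752 = 5^(5 + 1) + 5^5 + 2; sub 6 for 5: 6^(6 + 1) + 6^6 + 2; = 326594; G_4 = 326594−1 = 326593
step 4: 326593 = 6^(6 + 1) + 6^6 + 1; sub 7 for 6: 7^(7 + 1) + 7^7 + 1; = 6588345; G_5 = 6588345−1 = 6588344
step 5: 6588344 = 7^(7 + 1) + 7^7; sub 8 for 7: 8^(8 + 1) + 8^8; = 150994944; G_6 = 150994944−1 = 150994943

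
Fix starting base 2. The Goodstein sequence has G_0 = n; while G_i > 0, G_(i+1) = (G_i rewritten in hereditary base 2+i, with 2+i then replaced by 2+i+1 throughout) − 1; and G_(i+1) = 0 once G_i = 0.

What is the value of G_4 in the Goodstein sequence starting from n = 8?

93395

[0] 8 ≡ 2^(2 + 1) (base 2). Lift 3: 81. −1: 80.
[1] 80 ≡ 2·3^3 + 2·3^2 + 2·3 + 2 (base 3). Lift 4: 554. −1: 553.
[2] 553 ≡ 2·4^4 + 2·4^2 + 2·4 + 1 (base 4). Lift 5: 6311. −1: 6310.
[3] 6310 ≡ 2·5^5 + 2·5^2 + 2·5 (base 5). Lift 6: 93396. −1: 93395.
[4] 93395 ≡ 2·6^6 + 2·6^2 + 6 + 5 (base 6). Lift 7: 1647196. −1: 1647195.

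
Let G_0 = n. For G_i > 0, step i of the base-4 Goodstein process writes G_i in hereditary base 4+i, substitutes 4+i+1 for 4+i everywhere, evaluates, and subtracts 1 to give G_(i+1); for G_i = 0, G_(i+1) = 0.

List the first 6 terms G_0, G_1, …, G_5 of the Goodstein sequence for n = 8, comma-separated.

base 4: 8 = 2·4; at 5: 2·5 = 10; next = 9
base 5: 9 = 5 + 4; at 6: 6 + 4 = 10; next = 9
base 6: 9 = 6 + 3; at 7: 7 + 3 = 10; next = 9
base 7: 9 = 7 + 2; at 8: 8 + 2 = 10; next = 9
base 8: 9 = 8 + 1; at 9: 9 + 1 = 10; next = 9

8, 9, 9, 9, 9, 9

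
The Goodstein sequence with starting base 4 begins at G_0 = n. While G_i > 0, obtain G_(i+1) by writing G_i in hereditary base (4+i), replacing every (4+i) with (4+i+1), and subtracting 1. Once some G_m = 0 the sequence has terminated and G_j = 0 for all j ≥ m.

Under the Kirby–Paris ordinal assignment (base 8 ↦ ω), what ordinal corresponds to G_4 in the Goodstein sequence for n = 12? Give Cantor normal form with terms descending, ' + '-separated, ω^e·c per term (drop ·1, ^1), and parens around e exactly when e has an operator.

ω·2 + 1

[0] 12 ≡ 3·4 (base 4). Lift 5: 15. −1: 14.
[1] 14 ≡ 2·5 + 4 (base 5). Lift 6: 16. −1: 15.
[2] 15 ≡ 2·6 + 3 (base 6). Lift 7: 17. −1: 16.
[3] 16 ≡ 2·7 + 2 (base 7). Lift 8: 18. −1: 17.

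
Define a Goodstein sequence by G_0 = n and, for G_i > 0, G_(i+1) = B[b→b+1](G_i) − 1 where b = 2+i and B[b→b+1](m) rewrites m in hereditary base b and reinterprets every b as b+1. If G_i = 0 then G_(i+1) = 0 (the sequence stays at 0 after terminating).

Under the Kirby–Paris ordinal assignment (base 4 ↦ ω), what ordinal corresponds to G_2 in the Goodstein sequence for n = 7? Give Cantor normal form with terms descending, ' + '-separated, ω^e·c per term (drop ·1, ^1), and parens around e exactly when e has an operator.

7 —HB2→ 2^2 + 2 + 1 —bump→ 3^3 + 3 + 1 = 31 —(−1)→ 30
30 —HB3→ 3^3 + 3 —bump→ 4^4 + 4 = 260 —(−1)→ 259
259 —HB4→ 4^4 + 3 —bump→ 5^5 + 3 = 3128 —(−1)→ 3127

ω^ω + 3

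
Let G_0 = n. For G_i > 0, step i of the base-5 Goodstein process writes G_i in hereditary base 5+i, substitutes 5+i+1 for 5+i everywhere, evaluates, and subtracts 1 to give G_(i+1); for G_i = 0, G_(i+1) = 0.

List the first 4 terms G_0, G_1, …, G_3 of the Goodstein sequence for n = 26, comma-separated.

i=0: 26 = 5^2 + 1 (b=5); 5→6: 6^2 + 1 = 37; 37−1 = 36
i=1: 36 = 6^2 (b=6); 6→7: 7^2 = 49; 49−1 = 48
i=2: 48 = 6·7 + 6 (b=7); 7→8: 6·8 + 6 = 54; 54−1 = 53

26, 36, 48, 53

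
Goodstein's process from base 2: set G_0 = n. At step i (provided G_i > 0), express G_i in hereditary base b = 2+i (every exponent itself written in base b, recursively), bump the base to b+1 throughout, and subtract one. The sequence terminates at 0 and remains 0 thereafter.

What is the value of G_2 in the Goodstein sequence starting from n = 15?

1283

G_0=15  [base 2] 2^(2 + 1) + 2^2 + 2 + 1  →[2↦3]→  3^(3 + 1) + 3^3 + 3 + 1 = 112  −1 ⇒ G_1=111
G_1=111  [base 3] 3^(3 + 1) + 3^3 + 3  →[3↦4]→  4^(4 + 1) + 4^4 + 4 = 1284  −1 ⇒ G_2=1283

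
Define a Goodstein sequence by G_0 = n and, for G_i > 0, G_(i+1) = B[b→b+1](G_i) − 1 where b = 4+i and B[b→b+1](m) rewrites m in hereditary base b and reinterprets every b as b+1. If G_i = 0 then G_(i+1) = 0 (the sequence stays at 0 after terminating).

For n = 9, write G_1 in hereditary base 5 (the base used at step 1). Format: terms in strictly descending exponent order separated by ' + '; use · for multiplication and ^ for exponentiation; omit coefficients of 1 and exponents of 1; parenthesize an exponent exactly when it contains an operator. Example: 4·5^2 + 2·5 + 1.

(0) 9|_4 = 2·4 + 1 ↦ 2·5 + 1|_5 = 11 ⇒ 10
(1) 10|_5 = 2·5 ↦ 2·6|_6 = 12 ⇒ 11

2·5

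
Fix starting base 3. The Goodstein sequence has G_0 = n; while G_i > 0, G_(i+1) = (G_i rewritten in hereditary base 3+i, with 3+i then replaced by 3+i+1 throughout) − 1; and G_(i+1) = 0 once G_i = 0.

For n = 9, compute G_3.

(0) 9|_3 = 3^2 ↦ 4^2|_4 = 16 ⇒ 15
(1) 15|_4 = 3·4 + 3 ↦ 3·5 + 3|_5 = 18 ⇒ 17
(2) 17|_5 = 3·5 + 2 ↦ 3·6 + 2|_6 = 20 ⇒ 19
(3) 19|_6 = 3·6 + 1 ↦ 3·7 + 1|_7 = 22 ⇒ 21

19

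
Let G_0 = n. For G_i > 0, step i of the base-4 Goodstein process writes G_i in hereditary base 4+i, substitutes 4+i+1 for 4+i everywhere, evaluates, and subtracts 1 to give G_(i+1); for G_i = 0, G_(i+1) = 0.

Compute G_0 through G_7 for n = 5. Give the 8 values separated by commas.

(0) 5|_4 = 4 + 1 ↦ 5 + 1|_5 = 6 ⇒ 5
(1) 5|_5 = 5 ↦ 6|_6 = 6 ⇒ 5
(2) 5|_6 = 5 ↦ 5|_7 = 5 ⇒ 4
(3) 4|_7 = 4 ↦ 4|_8 = 4 ⇒ 3
(4) 3|_8 = 3 ↦ 3|_9 = 3 ⇒ 2
(5) 2|_9 = 2 ↦ 2|_10 = 2 ⇒ 1
(6) 1|_10 = 1 ↦ 1|_11 = 1 ⇒ 0

5, 5, 5, 4, 3, 2, 1, 0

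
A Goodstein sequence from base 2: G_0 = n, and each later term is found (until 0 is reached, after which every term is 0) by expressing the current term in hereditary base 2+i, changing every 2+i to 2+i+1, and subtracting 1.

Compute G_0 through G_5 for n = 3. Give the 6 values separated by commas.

3, 3, 3, 2, 1, 0

G_0=3  [base 2] 2 + 1  →[2↦3]→  3 + 1 = 4  −1 ⇒ G_1=3
G_1=3  [base 3] 3  →[3↦4]→  4 = 4  −1 ⇒ G_2=3
G_2=3  [base 4] 3  →[4↦5]→  3 = 3  −1 ⇒ G_3=2
G_3=2  [base 5] 2  →[5↦6]→  2 = 2  −1 ⇒ G_4=1
G_4=1  [base 6] 1  →[6↦7]→  1 = 1  −1 ⇒ G_5=0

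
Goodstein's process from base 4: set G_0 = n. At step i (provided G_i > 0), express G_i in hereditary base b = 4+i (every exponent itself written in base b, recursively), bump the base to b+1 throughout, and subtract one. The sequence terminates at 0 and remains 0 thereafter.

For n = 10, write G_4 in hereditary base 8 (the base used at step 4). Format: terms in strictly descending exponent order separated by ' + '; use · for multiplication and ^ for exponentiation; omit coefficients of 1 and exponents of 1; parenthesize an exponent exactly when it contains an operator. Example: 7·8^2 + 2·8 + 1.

(0) 10|_4 = 2·4 + 2 ↦ 2·5 + 2|_5 = 12 ⇒ 11
(1) 11|_5 = 2·5 + 1 ↦ 2·6 + 1|_6 = 13 ⇒ 12
(2) 12|_6 = 2·6 ↦ 2·7|_7 = 14 ⇒ 13
(3) 13|_7 = 7 + 6 ↦ 8 + 6|_8 = 14 ⇒ 13
(4) 13|_8 = 8 + 5 ↦ 9 + 5|_9 = 14 ⇒ 13

8 + 5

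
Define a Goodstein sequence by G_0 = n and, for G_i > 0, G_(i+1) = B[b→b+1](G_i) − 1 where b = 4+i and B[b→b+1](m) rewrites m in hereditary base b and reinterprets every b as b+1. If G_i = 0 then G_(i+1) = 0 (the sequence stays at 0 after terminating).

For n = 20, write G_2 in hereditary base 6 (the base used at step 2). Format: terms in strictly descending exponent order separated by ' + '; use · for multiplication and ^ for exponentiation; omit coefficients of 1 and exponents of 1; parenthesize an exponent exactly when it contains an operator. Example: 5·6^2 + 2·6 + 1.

6^2 + 3

20 —HB4→ 4^2 + 4 —bump→ 5^2 + 5 = 30 —(−1)→ 29
29 —HB5→ 5^2 + 4 —bump→ 6^2 + 4 = 40 —(−1)→ 39
39 —HB6→ 6^2 + 3 —bump→ 7^2 + 3 = 52 —(−1)→ 51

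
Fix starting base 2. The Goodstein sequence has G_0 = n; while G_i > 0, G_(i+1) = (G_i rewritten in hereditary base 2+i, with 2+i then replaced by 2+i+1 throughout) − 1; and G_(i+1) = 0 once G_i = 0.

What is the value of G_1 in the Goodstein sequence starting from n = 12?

[0] 12 ≡ 2^(2 + 1) + 2^2 (base 2). Lift 3: 108. −1: 107.
[1] 107 ≡ 3^(3 + 1) + 2·3^2 + 2·3 + 2 (base 3). Lift 4: 1066. −1: 1065.

107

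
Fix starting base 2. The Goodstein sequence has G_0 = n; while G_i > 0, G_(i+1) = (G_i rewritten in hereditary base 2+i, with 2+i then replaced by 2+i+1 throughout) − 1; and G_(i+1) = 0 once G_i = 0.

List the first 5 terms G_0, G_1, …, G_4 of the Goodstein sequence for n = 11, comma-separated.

11, 84, 1027, 15627, 279937

G_0 = 11. HB_2(11) = 2^(2 + 1) + 2 + 1. Bump = 85. G_1 = 84.
G_1 = 84. HB_3(84) = 3^(3 + 1) + 3. Bump = 1028. G_2 = 1027.
G_2 = 1027. HB_4(1027) = 4^(4 + 1) + 3. Bump = 15628. G_3 = 15627.
G_3 = 15627. HB_5(15627) = 5^(5 + 1) + 2. Bump = 279938. G_4 = 279937.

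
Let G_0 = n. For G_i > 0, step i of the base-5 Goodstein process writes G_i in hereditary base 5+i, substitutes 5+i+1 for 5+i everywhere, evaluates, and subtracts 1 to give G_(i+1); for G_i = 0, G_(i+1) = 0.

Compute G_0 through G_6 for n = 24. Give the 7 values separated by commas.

(0) 24|_5 = 4·5 + 4 ↦ 4·6 + 4|_6 = 28 ⇒ 27
(1) 27|_6 = 4·6 + 3 ↦ 4·7 + 3|_7 = 31 ⇒ 30
(2) 30|_7 = 4·7 + 2 ↦ 4·8 + 2|_8 = 34 ⇒ 33
(3) 33|_8 = 4·8 + 1 ↦ 4·9 + 1|_9 = 37 ⇒ 36
(4) 36|_9 = 4·9 ↦ 4·10|_10 = 40 ⇒ 39
(5) 39|_10 = 3·10 + 9 ↦ 3·11 + 9|_11 = 42 ⇒ 41

24, 27, 30, 33, 36, 39, 41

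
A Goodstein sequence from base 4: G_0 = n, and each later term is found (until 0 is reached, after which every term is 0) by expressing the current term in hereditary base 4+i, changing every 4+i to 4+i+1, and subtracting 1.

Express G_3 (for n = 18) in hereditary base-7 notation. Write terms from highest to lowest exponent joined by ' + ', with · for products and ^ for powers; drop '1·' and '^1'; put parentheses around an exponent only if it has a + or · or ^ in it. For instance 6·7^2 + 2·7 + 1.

i=0: 18 = 4^2 + 2 (b=4); 4→5: 5^2 + 2 = 27; 27−1 = 26
i=1: 26 = 5^2 + 1 (b=5); 5→6: 6^2 + 1 = 37; 37−1 = 36
i=2: 36 = 6^2 (b=6); 6→7: 7^2 = 49; 49−1 = 48
i=3: 48 = 6·7 + 6 (b=7); 7→8: 6·8 + 6 = 54; 54−1 = 53

6·7 + 6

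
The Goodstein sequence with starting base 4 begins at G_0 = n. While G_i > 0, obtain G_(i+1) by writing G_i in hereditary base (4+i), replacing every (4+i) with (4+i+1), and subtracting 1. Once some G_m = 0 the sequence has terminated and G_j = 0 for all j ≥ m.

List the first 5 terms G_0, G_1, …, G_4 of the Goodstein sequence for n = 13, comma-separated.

step 0: 13 = 3·4 + 1; sub 5 for 4: 3·5 + 1; = 16; G_1 = 16−1 = 15
step 1: 15 = 3·5; sub 6 for 5: 3·6; = 18; G_2 = 18−1 = 17
step 2: 17 = 2·6 + 5; sub 7 for 6: 2·7 + 5; = 19; G_3 = 19−1 = 18
step 3: 18 = 2·7 + 4; sub 8 for 7: 2·8 + 4; = 20; G_4 = 20−1 = 19

13, 15, 17, 18, 19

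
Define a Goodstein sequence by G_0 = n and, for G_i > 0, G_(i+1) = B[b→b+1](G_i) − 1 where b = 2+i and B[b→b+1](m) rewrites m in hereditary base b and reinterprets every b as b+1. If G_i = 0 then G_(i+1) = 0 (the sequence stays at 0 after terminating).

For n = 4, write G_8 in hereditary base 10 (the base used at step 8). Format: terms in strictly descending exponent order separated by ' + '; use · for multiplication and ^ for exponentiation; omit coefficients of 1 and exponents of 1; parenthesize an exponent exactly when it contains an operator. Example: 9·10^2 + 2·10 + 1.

[0] 4 ≡ 2^2 (base 2). Lift 3: 27. −1: 26.
[1] 26 ≡ 2·3^2 + 2·3 + 2 (base 3). Lift 4: 42. −1: 41.
[2] 41 ≡ 2·4^2 + 2·4 + 1 (base 4). Lift 5: 61. −1: 60.
[3] 60 ≡ 2·5^2 + 2·5 (base 5). Lift 6: 84. −1: 83.
[4] 83 ≡ 2·6^2 + 6 + 5 (base 6). Lift 7: 110. −1: 109.
[5] 109 ≡ 2·7^2 + 7 + 4 (base 7). Lift 8: 140. −1: 139.
[6] 139 ≡ 2·8^2 + 8 + 3 (base 8). Lift 9: 174. −1: 173.
[7] 173 ≡ 2·9^2 + 9 + 2 (base 9). Lift 10: 212. −1: 211.
[8] 211 ≡ 2·10^2 + 10 + 1 (base 10). Lift 11: 254. −1: 253.

2·10^2 + 10 + 1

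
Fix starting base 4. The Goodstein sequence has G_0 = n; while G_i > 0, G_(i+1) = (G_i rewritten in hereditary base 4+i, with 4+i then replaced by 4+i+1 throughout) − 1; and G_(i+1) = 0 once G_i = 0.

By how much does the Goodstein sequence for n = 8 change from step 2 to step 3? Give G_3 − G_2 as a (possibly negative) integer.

base 4: 8 = 2·4; at 5: 2·5 = 10; next = 9
base 5: 9 = 5 + 4; at 6: 6 + 4 = 10; next = 9
base 6: 9 = 6 + 3; at 7: 7 + 3 = 10; next = 9

0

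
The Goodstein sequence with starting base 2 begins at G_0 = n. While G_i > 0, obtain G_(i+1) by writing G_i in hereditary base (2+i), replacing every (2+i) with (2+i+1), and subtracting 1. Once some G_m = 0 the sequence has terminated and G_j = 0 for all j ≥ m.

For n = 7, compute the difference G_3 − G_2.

[0] 7 ≡ 2^2 + 2 + 1 (base 2). Lift 3: 31. −1: 30.
[1] 30 ≡ 3^3 + 3 (base 3). Lift 4: 260. −1: 259.
[2] 259 ≡ 4^4 + 3 (base 4). Lift 5: 3128. −1: 3127.

2868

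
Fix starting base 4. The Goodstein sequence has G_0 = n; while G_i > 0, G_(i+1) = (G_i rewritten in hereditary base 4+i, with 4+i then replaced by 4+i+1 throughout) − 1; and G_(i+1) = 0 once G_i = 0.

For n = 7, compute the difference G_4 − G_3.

0

G_0 = 7. HB_4(7) = 4 + 3. Bump = 8. G_1 = 7.
G_1 = 7. HB_5(7) = 5 + 2. Bump = 8. G_2 = 7.
G_2 = 7. HB_6(7) = 6 + 1. Bump = 8. G_3 = 7.
G_3 = 7. HB_7(7) = 7. Bump = 8. G_4 = 7.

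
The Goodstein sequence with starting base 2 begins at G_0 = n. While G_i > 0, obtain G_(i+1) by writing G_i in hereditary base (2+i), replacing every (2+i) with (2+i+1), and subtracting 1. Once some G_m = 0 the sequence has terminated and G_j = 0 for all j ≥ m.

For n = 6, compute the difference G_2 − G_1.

base 2: 6 = 2^2 + 2; at 3: 3^3 + 3 = 30; next = 29
base 3: 29 = 3^3 + 2; at 4: 4^4 + 2 = 258; next = 257

228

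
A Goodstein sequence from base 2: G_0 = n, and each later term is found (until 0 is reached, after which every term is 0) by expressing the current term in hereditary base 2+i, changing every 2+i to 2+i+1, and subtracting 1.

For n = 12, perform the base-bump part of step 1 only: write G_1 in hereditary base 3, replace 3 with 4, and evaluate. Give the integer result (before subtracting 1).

base 2: 12 = 2^(2 + 1) + 2^2; at 3: 3^(3 + 1) + 3^3 = 108; next = 107
base 3: 107 = 3^(3 + 1) + 2·3^2 + 2·3 + 2; at 4: 4^(4 + 1) + 2·4^2 + 2·4 + 2 = 1066; next = 1065

1066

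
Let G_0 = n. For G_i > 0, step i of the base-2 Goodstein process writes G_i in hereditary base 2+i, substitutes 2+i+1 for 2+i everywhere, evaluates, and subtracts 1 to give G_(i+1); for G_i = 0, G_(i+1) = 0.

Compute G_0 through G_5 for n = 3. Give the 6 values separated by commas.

3, 3, 3, 2, 1, 0

G_0=3  [base 2] 2 + 1  →[2↦3]→  3 + 1 = 4  −1 ⇒ G_1=3
G_1=3  [base 3] 3  →[3↦4]→  4 = 4  −1 ⇒ G_2=3
G_2=3  [base 4] 3  →[4↦5]→  3 = 3  −1 ⇒ G_3=2
G_3=2  [base 5] 2  →[5↦6]→  2 = 2  −1 ⇒ G_4=1
G_4=1  [base 6] 1  →[6↦7]→  1 = 1  −1 ⇒ G_5=0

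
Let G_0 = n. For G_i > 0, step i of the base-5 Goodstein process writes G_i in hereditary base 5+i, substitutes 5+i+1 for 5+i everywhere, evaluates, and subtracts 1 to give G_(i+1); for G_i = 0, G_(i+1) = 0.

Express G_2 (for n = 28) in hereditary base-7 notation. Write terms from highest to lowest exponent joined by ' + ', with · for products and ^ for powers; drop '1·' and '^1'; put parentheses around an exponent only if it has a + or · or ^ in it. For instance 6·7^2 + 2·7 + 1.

7^2 + 1

[0] 28 ≡ 5^2 + 3 (base 5). Lift 6: 39. −1: 38.
[1] 38 ≡ 6^2 + 2 (base 6). Lift 7: 51. −1: 50.
[2] 50 ≡ 7^2 + 1 (base 7). Lift 8: 65. −1: 64.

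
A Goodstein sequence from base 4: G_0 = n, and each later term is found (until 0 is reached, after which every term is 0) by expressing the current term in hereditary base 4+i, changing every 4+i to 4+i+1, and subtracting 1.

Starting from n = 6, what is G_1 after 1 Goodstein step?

6

[0] 6 ≡ 4 + 2 (base 4). Lift 5: 7. −1: 6.
[1] 6 ≡ 5 + 1 (base 5). Lift 6: 7. −1: 6.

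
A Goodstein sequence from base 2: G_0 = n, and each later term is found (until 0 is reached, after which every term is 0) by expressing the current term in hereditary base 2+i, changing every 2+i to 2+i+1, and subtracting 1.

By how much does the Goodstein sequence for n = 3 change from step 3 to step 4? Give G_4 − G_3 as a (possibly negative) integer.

step 0: 3 = 2 + 1; sub 3 for 2: 3 + 1; = 4; G_1 = 4−1 = 3
step 1: 3 = 3; sub 4 for 3: 4; = 4; G_2 = 4−1 = 3
step 2: 3 = 3; sub 5 for 4: 3; = 3; G_3 = 3−1 = 2
step 3: 2 = 2; sub 6 for 5: 2; = 2; G_4 = 2−1 = 1

-1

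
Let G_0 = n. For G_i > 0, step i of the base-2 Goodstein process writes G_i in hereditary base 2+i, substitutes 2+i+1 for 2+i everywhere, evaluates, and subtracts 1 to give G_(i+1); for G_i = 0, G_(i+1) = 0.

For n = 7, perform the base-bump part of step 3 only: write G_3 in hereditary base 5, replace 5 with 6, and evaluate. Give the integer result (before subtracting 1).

46658

(0) 7|_2 = 2^2 + 2 + 1 ↦ 3^3 + 3 + 1|_3 = 31 ⇒ 30
(1) 30|_3 = 3^3 + 3 ↦ 4^4 + 4|_4 = 260 ⇒ 259
(2) 259|_4 = 4^4 + 3 ↦ 5^5 + 3|_5 = 3128 ⇒ 3127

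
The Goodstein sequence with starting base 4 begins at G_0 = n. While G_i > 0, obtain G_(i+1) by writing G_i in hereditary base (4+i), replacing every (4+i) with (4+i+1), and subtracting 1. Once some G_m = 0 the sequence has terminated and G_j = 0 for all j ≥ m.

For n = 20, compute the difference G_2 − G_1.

10

20 —HB4→ 4^2 + 4 —bump→ 5^2 + 5 = 30 —(−1)→ 29
29 —HB5→ 5^2 + 4 —bump→ 6^2 + 4 = 40 —(−1)→ 39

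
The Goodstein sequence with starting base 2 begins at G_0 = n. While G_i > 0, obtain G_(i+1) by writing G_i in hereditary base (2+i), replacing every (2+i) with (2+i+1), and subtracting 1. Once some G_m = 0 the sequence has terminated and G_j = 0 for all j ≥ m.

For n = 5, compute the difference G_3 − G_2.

212

i=0: 5 = 2^2 + 1 (b=2); 2→3: 3^3 + 1 = 28; 28−1 = 27
i=1: 27 = 3^3 (b=3); 3→4: 4^4 = 256; 256−1 = 255
i=2: 255 = 3·4^3 + 3·4^2 + 3·4 + 3 (b=4); 4→5: 3·5^3 + 3·5^2 + 3·5 + 3 = 468; 468−1 = 467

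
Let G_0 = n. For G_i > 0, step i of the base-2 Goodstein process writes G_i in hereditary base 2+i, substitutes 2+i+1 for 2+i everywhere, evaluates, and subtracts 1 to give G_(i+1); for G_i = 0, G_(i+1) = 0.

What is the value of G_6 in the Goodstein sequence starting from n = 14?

base 2: 14 = 2^(2 + 1) + 2^2 + 2; at 3: 3^(3 + 1) + 3^3 + 3 = 111; next = 110
base 3: 110 = 3^(3 + 1) + 3^3 + 2; at 4: 4^(4 + 1) + 4^4 + 2 = 1282; next = 1281
base 4: 1281 = 4^(4 + 1) + 4^4 + 1; at 5: 5^(5 + 1) + 5^5 + 1 = 18751; next = 18750
base 5: 18750 = 5^(5 + 1) + 5^5; at 6: 6^(6 + 1) + 6^6 = 326592; next = 326591
base 6: 326591 = 6^(6 + 1) + 5·6^5 + 5·6^4 + 5·6^3 + 5·6^2 + 5·6 + 5; at 7: 7^(7 + 1) + 5·7^5 + 5·7^4 + 5·7^3 + 5·7^2 + 5·7 + 5 = 5862841; next = 5862840
base 7: 5862840 = 7^(7 + 1) + 5·7^5 + 5·7^4 + 5·7^3 + 5·7^2 + 5·7 + 4; at 8: 8^(8 + 1) + 5·8^5 + 5·8^4 + 5·8^3 + 5·8^2 + 5·8 + 4 = 134404972; next = 134404971
base 8: 134404971 = 8^(8 + 1) + 5·8^5 + 5·8^4 + 5·8^3 + 5·8^2 + 5·8 + 3; at 9: 9^(9 + 1) + 5·9^5 + 5·9^4 + 5·9^3 + 5·9^2 + 5·9 + 3 = 3487116549; next = 3487116548

134404971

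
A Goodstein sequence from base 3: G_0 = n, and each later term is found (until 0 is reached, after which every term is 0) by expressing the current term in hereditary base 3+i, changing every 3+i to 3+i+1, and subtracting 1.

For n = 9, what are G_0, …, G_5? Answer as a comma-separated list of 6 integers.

9, 15, 17, 19, 21, 23

G_0=9  [base 3] 3^2  →[3↦4]→  4^2 = 16  −1 ⇒ G_1=15
G_1=15  [base 4] 3·4 + 3  →[4↦5]→  3·5 + 3 = 18  −1 ⇒ G_2=17
G_2=17  [base 5] 3·5 + 2  →[5↦6]→  3·6 + 2 = 20  −1 ⇒ G_3=19
G_3=19  [base 6] 3·6 + 1  →[6↦7]→  3·7 + 1 = 22  −1 ⇒ G_4=21
G_4=21  [base 7] 3·7  →[7↦8]→  3·8 = 24  −1 ⇒ G_5=23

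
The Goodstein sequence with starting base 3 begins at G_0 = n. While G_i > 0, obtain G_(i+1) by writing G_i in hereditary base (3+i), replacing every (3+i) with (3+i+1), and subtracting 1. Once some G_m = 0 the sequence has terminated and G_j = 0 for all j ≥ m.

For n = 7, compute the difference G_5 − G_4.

0

(0) 7|_3 = 2·3 + 1 ↦ 2·4 + 1|_4 = 9 ⇒ 8
(1) 8|_4 = 2·4 ↦ 2·5|_5 = 10 ⇒ 9
(2) 9|_5 = 5 + 4 ↦ 6 + 4|_6 = 10 ⇒ 9
(3) 9|_6 = 6 + 3 ↦ 7 + 3|_7 = 10 ⇒ 9
(4) 9|_7 = 7 + 2 ↦ 8 + 2|_8 = 10 ⇒ 9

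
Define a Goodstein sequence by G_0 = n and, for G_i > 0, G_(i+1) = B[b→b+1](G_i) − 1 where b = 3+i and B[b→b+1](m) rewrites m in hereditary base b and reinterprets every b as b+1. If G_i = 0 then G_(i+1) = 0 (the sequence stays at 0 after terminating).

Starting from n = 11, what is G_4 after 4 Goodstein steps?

G_0 = 11. HB_3(11) = 3^2 + 2. Bump = 18. G_1 = 17.
G_1 = 17. HB_4(17) = 4^2 + 1. Bump = 26. G_2 = 25.
G_2 = 25. HB_5(25) = 5^2. Bump = 36. G_3 = 35.
G_3 = 35. HB_6(35) = 5·6 + 5. Bump = 40. G_4 = 39.
G_4 = 39. HB_7(39) = 5·7 + 4. Bump = 44. G_5 = 43.

39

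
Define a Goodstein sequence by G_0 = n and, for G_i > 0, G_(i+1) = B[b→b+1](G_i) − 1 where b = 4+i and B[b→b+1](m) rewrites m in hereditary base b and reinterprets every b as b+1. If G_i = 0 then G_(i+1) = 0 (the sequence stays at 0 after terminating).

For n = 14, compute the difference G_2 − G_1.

2

step 0: 14 = 3·4 + 2; sub 5 for 4: 3·5 + 2; = 17; G_1 = 17−1 = 16
step 1: 16 = 3·5 + 1; sub 6 for 5: 3·6 + 1; = 19; G_2 = 19−1 = 18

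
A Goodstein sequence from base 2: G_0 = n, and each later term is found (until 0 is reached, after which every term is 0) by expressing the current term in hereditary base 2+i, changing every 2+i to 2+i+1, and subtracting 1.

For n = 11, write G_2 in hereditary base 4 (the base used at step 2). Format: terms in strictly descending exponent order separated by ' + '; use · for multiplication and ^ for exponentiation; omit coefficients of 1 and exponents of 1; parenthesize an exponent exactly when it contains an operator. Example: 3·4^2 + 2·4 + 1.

4^(4 + 1) + 3

G_0 = 11. HB_2(11) = 2^(2 + 1) + 2 + 1. Bump = 85. G_1 = 84.
G_1 = 84. HB_3(84) = 3^(3 + 1) + 3. Bump = 1028. G_2 = 1027.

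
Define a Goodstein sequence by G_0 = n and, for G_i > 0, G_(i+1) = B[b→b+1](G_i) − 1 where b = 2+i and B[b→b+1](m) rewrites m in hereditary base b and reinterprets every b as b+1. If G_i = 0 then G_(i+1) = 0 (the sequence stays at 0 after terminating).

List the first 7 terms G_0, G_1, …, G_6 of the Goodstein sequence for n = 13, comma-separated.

base 2: 13 = 2^(2 + 1) + 2^2 + 1; at 3: 3^(3 + 1) + 3^3 + 1 = 109; next = 108
base 3: 108 = 3^(3 + 1) + 3^3; at 4: 4^(4 + 1) + 4^4 = 1280; next = 1279
base 4: 1279 = 4^(4 + 1) + 3·4^3 + 3·4^2 + 3·4 + 3; at 5: 5^(5 + 1) + 3·5^3 + 3·5^2 + 3·5 + 3 = 16093; next = 16092
base 5: 16092 = 5^(5 + 1) + 3·5^3 + 3·5^2 + 3·5 + 2; at 6: 6^(6 + 1) + 3·6^3 + 3·6^2 + 3·6 + 2 = 280712; next = 280711
base 6: 280711 = 6^(6 + 1) + 3·6^3 + 3·6^2 + 3·6 + 1; at 7: 7^(7 + 1) + 3·7^3 + 3·7^2 + 3·7 + 1 = 5765999; next = 5765998
base 7: 5765998 = 7^(7 + 1) + 3·7^3 + 3·7^2 + 3·7; at 8: 8^(8 + 1) + 3·8^3 + 3·8^2 + 3·8 = 134219480; next = 134219479

13, 108, 1279, 16092, 280711, 5765998, 134219479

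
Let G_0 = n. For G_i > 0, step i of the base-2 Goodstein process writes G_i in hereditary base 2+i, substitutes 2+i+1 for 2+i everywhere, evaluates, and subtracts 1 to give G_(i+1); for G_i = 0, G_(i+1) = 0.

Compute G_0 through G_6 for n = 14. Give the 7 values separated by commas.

14, 110, 1281, 18750, 326591, 5862840, 134404971

(0) 14|_2 = 2^(2 + 1) + 2^2 + 2 ↦ 3^(3 + 1) + 3^3 + 3|_3 = 111 ⇒ 110
(1) 110|_3 = 3^(3 + 1) + 3^3 + 2 ↦ 4^(4 + 1) + 4^4 + 2|_4 = 1282 ⇒ 1281
(2) 1281|_4 = 4^(4 + 1) + 4^4 + 1 ↦ 5^(5 + 1) + 5^5 + 1|_5 = 18751 ⇒ 18750
(3) 18750|_5 = 5^(5 + 1) + 5^5 ↦ 6^(6 + 1) + 6^6|_6 = 326592 ⇒ 326591
(4) 326591|_6 = 6^(6 + 1) + 5·6^5 + 5·6^4 + 5·6^3 + 5·6^2 + 5·6 + 5 ↦ 7^(7 + 1) + 5·7^5 + 5·7^4 + 5·7^3 + 5·7^2 + 5·7 + 5|_7 = 5862841 ⇒ 5862840
(5) 5862840|_7 = 7^(7 + 1) + 5·7^5 + 5·7^4 + 5·7^3 + 5·7^2 + 5·7 + 4 ↦ 8^(8 + 1) + 5·8^5 + 5·8^4 + 5·8^3 + 5·8^2 + 5·8 + 4|_8 = 134404972 ⇒ 134404971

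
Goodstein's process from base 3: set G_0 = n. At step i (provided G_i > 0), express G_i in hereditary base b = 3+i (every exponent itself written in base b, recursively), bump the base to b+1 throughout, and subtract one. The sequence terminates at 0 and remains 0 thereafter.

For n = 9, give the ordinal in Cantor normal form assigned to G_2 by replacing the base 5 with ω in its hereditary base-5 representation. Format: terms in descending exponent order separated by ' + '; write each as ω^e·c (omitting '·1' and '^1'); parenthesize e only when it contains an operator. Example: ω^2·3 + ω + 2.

ω·3 + 2

G_0=9  [base 3] 3^2  →[3↦4]→  4^2 = 16  −1 ⇒ G_1=15
G_1=15  [base 4] 3·4 + 3  →[4↦5]→  3·5 + 3 = 18  −1 ⇒ G_2=17
G_2=17  [base 5] 3·5 + 2  →[5↦6]→  3·6 + 2 = 20  −1 ⇒ G_3=19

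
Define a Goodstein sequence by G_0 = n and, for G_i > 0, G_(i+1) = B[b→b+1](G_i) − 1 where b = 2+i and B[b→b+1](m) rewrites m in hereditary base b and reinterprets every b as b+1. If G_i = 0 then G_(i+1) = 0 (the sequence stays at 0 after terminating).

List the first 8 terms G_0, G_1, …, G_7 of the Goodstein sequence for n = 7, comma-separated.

step 0: 7 = 2^2 + 2 + 1; sub 3 for 2: 3^3 + 3 + 1; = 31; G_1 = 31−1 = 30
step 1: 30 = 3^3 + 3; sub 4 for 3: 4^4 + 4; = 260; G_2 = 260−1 = 259
step 2: 259 = 4^4 + 3; sub 5 for 4: 5^5 + 3; = 3128; G_3 = 3128−1 = 3127
step 3: 3127 = 5^5 + 2; sub 6 for 5: 6^6 + 2; = 46658; G_4 = 46658−1 = 46657
step 4: 46657 = 6^6 + 1; sub 7 for 6: 7^7 + 1; = 823544; G_5 = 823544−1 = 823543
step 5: 823543 = 7^7; sub 8 for 7: 8^8; = 16777216; G_6 = 16777216−1 = 16777215
step 6: 16777215 = 7·8^7 + 7·8^6 + 7·8^5 + 7·8^4 + 7·8^3 + 7·8^2 + 7·8 + 7; sub 9 for 8: 7·9^7 + 7·9^6 + 7·9^5 + 7·9^4 + 7·9^3 + 7·9^2 + 7·9 + 7; = 37665880; G_7 = 37665880−1 = 37665879

7, 30, 259, 3127, 46657, 823543, 16777215, 37665879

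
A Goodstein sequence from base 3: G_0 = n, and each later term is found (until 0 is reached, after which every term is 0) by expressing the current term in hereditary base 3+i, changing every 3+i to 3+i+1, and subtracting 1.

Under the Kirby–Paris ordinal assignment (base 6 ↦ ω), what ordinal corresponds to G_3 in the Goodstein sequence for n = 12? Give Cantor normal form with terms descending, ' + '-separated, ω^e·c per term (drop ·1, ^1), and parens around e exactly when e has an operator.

ω^2 + 1

i=0: 12 = 3^2 + 3 (b=3); 3→4: 4^2 + 4 = 20; 20−1 = 19
i=1: 19 = 4^2 + 3 (b=4); 4→5: 5^2 + 3 = 28; 28−1 = 27
i=2: 27 = 5^2 + 2 (b=5); 5→6: 6^2 + 2 = 38; 38−1 = 37
i=3: 37 = 6^2 + 1 (b=6); 6→7: 7^2 + 1 = 50; 50−1 = 49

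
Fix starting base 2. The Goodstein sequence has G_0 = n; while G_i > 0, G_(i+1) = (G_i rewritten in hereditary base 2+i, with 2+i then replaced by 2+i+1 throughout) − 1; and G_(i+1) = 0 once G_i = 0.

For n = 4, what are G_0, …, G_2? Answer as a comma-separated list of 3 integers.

(0) 4|_2 = 2^2 ↦ 3^3|_3 = 27 ⇒ 26
(1) 26|_3 = 2·3^2 + 2·3 + 2 ↦ 2·4^2 + 2·4 + 2|_4 = 42 ⇒ 41

4, 26, 41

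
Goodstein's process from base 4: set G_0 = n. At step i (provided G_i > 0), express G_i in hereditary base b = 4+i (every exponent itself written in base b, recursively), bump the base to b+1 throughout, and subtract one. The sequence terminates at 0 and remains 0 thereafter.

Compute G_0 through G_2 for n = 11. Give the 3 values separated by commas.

G_0=11  [base 4] 2·4 + 3  →[4↦5]→  2·5 + 3 = 13  −1 ⇒ G_1=12
G_1=12  [base 5] 2·5 + 2  →[5↦6]→  2·6 + 2 = 14  −1 ⇒ G_2=13

11, 12, 13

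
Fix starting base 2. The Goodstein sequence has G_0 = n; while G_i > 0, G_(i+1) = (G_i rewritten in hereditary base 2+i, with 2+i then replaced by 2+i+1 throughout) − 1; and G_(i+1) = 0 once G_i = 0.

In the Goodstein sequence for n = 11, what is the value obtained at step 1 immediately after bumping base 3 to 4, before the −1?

G_0 = 11. HB_2(11) = 2^(2 + 1) + 2 + 1. Bump = 85. G_1 = 84.
G_1 = 84. HB_3(84) = 3^(3 + 1) + 3. Bump = 1028. G_2 = 1027.

1028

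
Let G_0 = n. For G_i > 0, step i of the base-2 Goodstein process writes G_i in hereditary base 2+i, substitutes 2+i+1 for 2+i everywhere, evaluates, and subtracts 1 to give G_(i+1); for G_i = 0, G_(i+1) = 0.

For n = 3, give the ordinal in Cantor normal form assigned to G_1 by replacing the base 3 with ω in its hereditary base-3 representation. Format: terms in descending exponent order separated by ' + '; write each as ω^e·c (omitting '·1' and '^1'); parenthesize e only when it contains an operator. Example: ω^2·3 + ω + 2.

i=0: 3 = 2 + 1 (b=2); 2→3: 3 + 1 = 4; 4−1 = 3
i=1: 3 = 3 (b=3); 3→4: 4 = 4; 4−1 = 3

ω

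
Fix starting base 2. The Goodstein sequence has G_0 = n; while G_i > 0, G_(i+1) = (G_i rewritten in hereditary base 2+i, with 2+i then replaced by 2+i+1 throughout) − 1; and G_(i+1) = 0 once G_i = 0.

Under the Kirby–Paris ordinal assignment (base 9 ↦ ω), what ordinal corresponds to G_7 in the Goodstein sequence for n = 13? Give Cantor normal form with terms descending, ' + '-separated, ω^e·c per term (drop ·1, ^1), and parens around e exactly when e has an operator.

G_0 = 13. HB_2(13) = 2^(2 + 1) + 2^2 + 1. Bump = 109. G_1 = 108.
G_1 = 108. HB_3(108) = 3^(3 + 1) + 3^3. Bump = 1280. G_2 = 1279.
G_2 = 1279. HB_4(1279) = 4^(4 + 1) + 3·4^3 + 3·4^2 + 3·4 + 3. Bump = 16093. G_3 = 16092.
G_3 = 16092. HB_5(16092) = 5^(5 + 1) + 3·5^3 + 3·5^2 + 3·5 + 2. Bump = 280712. G_4 = 280711.
G_4 = 280711. HB_6(280711) = 6^(6 + 1) + 3·6^3 + 3·6^2 + 3·6 + 1. Bump = 5765999. G_5 = 5765998.
G_5 = 5765998. HB_7(5765998) = 7^(7 + 1) + 3·7^3 + 3·7^2 + 3·7. Bump = 134219480. G_6 = 134219479.
G_6 = 134219479. HB_8(134219479) = 8^(8 + 1) + 3·8^3 + 3·8^2 + 2·8 + 7. Bump = 3486786856. G_7 = 3486786855.

ω^(ω + 1) + ω^3·3 + ω^2·3 + ω·2 + 6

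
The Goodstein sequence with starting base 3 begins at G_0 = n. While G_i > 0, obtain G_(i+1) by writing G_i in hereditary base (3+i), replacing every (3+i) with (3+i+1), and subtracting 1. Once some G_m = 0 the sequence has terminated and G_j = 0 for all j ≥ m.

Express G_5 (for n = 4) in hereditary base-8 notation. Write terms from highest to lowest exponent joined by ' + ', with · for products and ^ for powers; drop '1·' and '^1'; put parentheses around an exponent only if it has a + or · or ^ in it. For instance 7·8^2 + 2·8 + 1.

4 —HB3→ 3 + 1 —bump→ 4 + 1 = 5 —(−1)→ 4
4 —HB4→ 4 —bump→ 5 = 5 —(−1)→ 4
4 —HB5→ 4 —bump→ 4 = 4 —(−1)→ 3
3 —HB6→ 3 —bump→ 3 = 3 —(−1)→ 2
2 —HB7→ 2 —bump→ 2 = 2 —(−1)→ 1

1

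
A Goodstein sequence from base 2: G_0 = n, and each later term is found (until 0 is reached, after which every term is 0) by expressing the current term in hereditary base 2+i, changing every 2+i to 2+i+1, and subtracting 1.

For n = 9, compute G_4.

140743

base 2: 9 = 2^(2 + 1) + 1; at 3: 3^(3 + 1) + 1 = 82; next = 81
base 3: 81 = 3^(3 + 1); at 4: 4^(4 + 1) = 1024; next = 1023
base 4: 1023 = 3·4^4 + 3·4^3 + 3·4^2 + 3·4 + 3; at 5: 3·5^5 + 3·5^3 + 3·5^2 + 3·5 + 3 = 9843; next = 9842
base 5: 9842 = 3·5^5 + 3·5^3 + 3·5^2 + 3·5 + 2; at 6: 3·6^6 + 3·6^3 + 3·6^2 + 3·6 + 2 = 140744; next = 140743
base 6: 140743 = 3·6^6 + 3·6^3 + 3·6^2 + 3·6 + 1; at 7: 3·7^7 + 3·7^3 + 3·7^2 + 3·7 + 1 = 2471827; next = 2471826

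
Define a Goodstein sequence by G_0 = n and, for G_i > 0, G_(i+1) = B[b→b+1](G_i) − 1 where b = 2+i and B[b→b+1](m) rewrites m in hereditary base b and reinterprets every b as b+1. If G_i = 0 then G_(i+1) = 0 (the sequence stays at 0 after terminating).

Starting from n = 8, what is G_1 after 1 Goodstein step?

8 —HB2→ 2^(2 + 1) —bump→ 3^(3 + 1) = 81 —(−1)→ 80
80 —HB3→ 2·3^3 + 2·3^2 + 2·3 + 2 —bump→ 2·4^4 + 2·4^2 + 2·4 + 2 = 554 —(−1)→ 553

80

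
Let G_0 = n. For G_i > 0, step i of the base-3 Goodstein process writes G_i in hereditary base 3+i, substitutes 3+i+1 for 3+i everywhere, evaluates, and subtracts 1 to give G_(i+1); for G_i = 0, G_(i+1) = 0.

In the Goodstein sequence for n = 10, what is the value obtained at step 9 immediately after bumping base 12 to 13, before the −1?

step 0: 10 = 3^2 + 1; sub 4 for 3: 4^2 + 1; = 17; G_1 = 17−1 = 16
step 1: 16 = 4^2; sub 5 for 4: 5^2; = 25; G_2 = 25−1 = 24
step 2: 24 = 4·5 + 4; sub 6 for 5: 4·6 + 4; = 28; G_3 = 28−1 = 27
step 3: 27 = 4·6 + 3; sub 7 for 6: 4·7 + 3; = 31; G_4 = 31−1 = 30
step 4: 30 = 4·7 + 2; sub 8 for 7: 4·8 + 2; = 34; G_5 = 34−1 = 33
step 5: 33 = 4·8 + 1; sub 9 for 8: 4·9 + 1; = 37; G_6 = 37−1 = 36
step 6: 36 = 4·9; sub 10 for 9: 4·10; = 40; G_7 = 40−1 = 39
step 7: 39 = 3·10 + 9; sub 11 for 10: 3·11 + 9; = 42; G_8 = 42−1 = 41
step 8: 41 = 3·11 + 8; sub 12 for 11: 3·12 + 8; = 44; G_9 = 44−1 = 43

46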